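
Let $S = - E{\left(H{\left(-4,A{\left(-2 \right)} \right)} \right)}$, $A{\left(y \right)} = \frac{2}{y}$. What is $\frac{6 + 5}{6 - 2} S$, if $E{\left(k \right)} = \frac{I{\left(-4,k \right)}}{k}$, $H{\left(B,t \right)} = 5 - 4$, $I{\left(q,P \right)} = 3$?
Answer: $- \frac{33}{4} \approx -8.25$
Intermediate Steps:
$H{\left(B,t \right)} = 1$ ($H{\left(B,t \right)} = 5 - 4 = 1$)
$E{\left(k \right)} = \frac{3}{k}$
$S = -3$ ($S = - \frac{3}{1} = - 3 \cdot 1 = \left(-1\right) 3 = -3$)
$\frac{6 + 5}{6 - 2} S = \frac{6 + 5}{6 - 2} \left(-3\right) = \frac{11}{4} \left(-3\right) = - \frac{33}{4}$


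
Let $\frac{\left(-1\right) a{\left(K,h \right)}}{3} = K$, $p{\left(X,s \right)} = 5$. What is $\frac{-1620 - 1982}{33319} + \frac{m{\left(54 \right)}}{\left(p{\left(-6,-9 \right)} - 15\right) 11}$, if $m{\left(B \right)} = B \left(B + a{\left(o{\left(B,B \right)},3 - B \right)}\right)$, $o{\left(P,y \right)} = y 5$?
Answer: $\frac{61809938}{166595} \approx 371.02$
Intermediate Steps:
$o{\left(P,y \right)} = 5 y$
$a{\left(K,h \right)} = - 3 K$
$m{\left(B \right)} = - 14 B^{2}$ ($m{\left(B \right)} = B \left(B - 3 \cdot 5 B\right) = B \left(B - 15 B\right) = B \left(- 14 B\right) = - 14 B^{2}$)
$\frac{-1620 - 1982}{33319} + \frac{m{\left(54 \right)}}{\left(p{\left(-6,-9 \right)} - 15\right) 11} = \frac{-1620 - 1982}{33319} + \frac{\left(-14\right) 54^{2}}{\left(5 - 15\right) 11} = \left(-3602\right) \frac{1}{33319} + \frac{\left(-14\right) 2916}{\left(-10\right) 11} = - \frac{3602}{33319} - \frac{40824}{-110} = - \frac{3602}{33319} - - \frac{20412}{55} = - \frac{3602}{33319} + \frac{20412}{55} = \frac{61809938}{166595}$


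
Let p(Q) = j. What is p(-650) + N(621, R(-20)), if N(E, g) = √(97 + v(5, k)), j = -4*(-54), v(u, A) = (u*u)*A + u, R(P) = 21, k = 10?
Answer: 216 + 4*√22 ≈ 234.76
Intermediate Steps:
v(u, A) = u + A*u² (v(u, A) = u²*A + u = A*u² + u = u + A*u²)
j = 216
N(E, g) = 4*√22 (N(E, g) = √(97 + 5*(1 + 10*5)) = √(97 + 5*(1 + 50)) = √(97 + 5*51) = √(97 + 255) = √352 = 4*√22)
p(Q) = 216
p(-650) + N(621, R(-20)) = 216 + 4*√22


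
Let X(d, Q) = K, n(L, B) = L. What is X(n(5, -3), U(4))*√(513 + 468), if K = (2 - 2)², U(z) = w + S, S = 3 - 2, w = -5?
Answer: 0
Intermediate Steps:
S = 1
U(z) = -4 (U(z) = -5 + 1 = -4)
K = 0 (K = 0² = 0)
X(d, Q) = 0
X(n(5, -3), U(4))*√(513 + 468) = 0*√(513 + 468) = 0*√981 = 0*(3*√109) = 0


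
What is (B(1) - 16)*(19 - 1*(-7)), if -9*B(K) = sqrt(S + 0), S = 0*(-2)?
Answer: -416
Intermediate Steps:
S = 0
B(K) = 0 (B(K) = -sqrt(0 + 0)/9 = -sqrt(0)/9 = -1/9*0 = 0)
(B(1) - 16)*(19 - 1*(-7)) = (0 - 16)*(19 - 1*(-7)) = -16*(19 + 7) = -16*26 = -416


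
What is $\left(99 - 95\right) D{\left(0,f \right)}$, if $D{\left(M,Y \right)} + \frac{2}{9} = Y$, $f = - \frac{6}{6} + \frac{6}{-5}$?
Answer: $- \frac{436}{45} \approx -9.6889$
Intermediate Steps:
$f = - \frac{11}{5}$ ($f = \left(-6\right) \frac{1}{6} + 6 \left(- \frac{1}{5}\right) = -1 - \frac{6}{5} = - \frac{11}{5} \approx -2.2$)
$D{\left(M,Y \right)} = - \frac{2}{9} + Y$
$\left(99 - 95\right) D{\left(0,f \right)} = \left(99 - 95\right) \left(- \frac{2}{9} - \frac{11}{5}\right) = 4 \left(- \frac{109}{45}\right) = - \frac{436}{45}$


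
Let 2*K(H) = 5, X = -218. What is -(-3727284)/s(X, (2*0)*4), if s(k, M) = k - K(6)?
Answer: -2484856/147 ≈ -16904.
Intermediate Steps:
K(H) = 5/2 (K(H) = (1/2)*5 = 5/2)
s(k, M) = -5/2 + k (s(k, M) = k - 1*5/2 = k - 5/2 = -5/2 + k)
-(-3727284)/s(X, (2*0)*4) = -(-3727284)/(-5/2 - 218) = -(-3727284)/(-441/2) = -(-3727284)*(-2)/441 = -121*20536/147 = -2484856/147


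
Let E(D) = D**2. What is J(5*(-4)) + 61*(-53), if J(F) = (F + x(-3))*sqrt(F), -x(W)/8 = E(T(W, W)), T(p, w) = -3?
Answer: -3233 - 184*I*sqrt(5) ≈ -3233.0 - 411.44*I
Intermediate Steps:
x(W) = -72 (x(W) = -8*(-3)**2 = -8*9 = -72)
J(F) = sqrt(F)*(-72 + F) (J(F) = (F - 72)*sqrt(F) = (-72 + F)*sqrt(F) = sqrt(F)*(-72 + F))
J(5*(-4)) + 61*(-53) = sqrt(5*(-4))*(-72 + 5*(-4)) + 61*(-53) = sqrt(-20)*(-72 - 20) - 3233 = (2*I*sqrt(5))*(-92) - 3233 = -184*I*sqrt(5) - 3233 = -3233 - 184*I*sqrt(5)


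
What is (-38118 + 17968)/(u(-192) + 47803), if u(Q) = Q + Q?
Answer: -20150/47419 ≈ -0.42494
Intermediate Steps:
u(Q) = 2*Q
(-38118 + 17968)/(u(-192) + 47803) = (-38118 + 17968)/(2*(-192) + 47803) = -20150/(-384 + 47803) = -20150/47419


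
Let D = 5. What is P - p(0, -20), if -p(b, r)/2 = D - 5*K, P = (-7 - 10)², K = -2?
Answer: 319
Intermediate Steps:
P = 289 (P = (-17)² = 289)
p(b, r) = -30 (p(b, r) = -2*(5 - 5*(-2)) = -2*(5 + 10) = -2*15 = -30)
P - p(0, -20) = 289 - 1*(-30) = 289 + 30 = 319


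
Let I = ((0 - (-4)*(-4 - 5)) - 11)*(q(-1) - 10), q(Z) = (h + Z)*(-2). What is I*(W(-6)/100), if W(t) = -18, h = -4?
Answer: 0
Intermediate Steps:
q(Z) = 8 - 2*Z (q(Z) = (-4 + Z)*(-2) = 8 - 2*Z)
I = 0 (I = ((0 - (-4)*(-4 - 5)) - 11)*((8 - 2*(-1)) - 10) = ((0 - (-4)*(-9)) - 11)*((8 + 2) - 10) = ((0 - 1*36) - 11)*(10 - 10) = ((0 - 36) - 11)*0 = (-36 - 11)*0 = -47*0 = 0)
I*(W(-6)/100) = 0*(-18/100) = 0*(-18*1/100) = 0*(-9/50) = 0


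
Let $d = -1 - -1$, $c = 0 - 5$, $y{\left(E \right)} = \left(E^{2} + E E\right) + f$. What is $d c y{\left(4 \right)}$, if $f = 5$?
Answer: $0$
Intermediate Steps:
$y{\left(E \right)} = 5 + 2 E^{2}$ ($y{\left(E \right)} = \left(E^{2} + E E\right) + 5 = \left(E^{2} + E^{2}\right) + 5 = 2 E^{2} + 5 = 5 + 2 E^{2}$)
$c = -5$ ($c = 0 - 5 = -5$)
$d = 0$ ($d = -1 + 1 = 0$)
$d c y{\left(4 \right)} = 0 \left(-5\right) \left(5 + 2 \cdot 4^{2}\right) = 0 \left(5 + 2 \cdot 16\right) = 0 \left(5 + 32\right) = 0 \cdot 37 = 0$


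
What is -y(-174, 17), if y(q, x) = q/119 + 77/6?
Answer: -8119/714 ≈ -11.371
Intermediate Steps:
y(q, x) = 77/6 + q/119 (y(q, x) = q*(1/119) + 77*(⅙) = q/119 + 77/6 = 77/6 + q/119)
-y(-174, 17) = -(77/6 + (1/119)*(-174)) = -(77/6 - 174/119) = -1*8119/714 = -8119/714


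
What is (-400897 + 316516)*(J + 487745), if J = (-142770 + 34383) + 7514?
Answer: -32644646232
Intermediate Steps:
J = -100873 (J = -108387 + 7514 = -100873)
(-400897 + 316516)*(J + 487745) = (-400897 + 316516)*(-100873 + 487745) = -84381*386872 = -32644646232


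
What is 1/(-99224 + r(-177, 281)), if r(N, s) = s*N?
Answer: -1/148961 ≈ -6.7132e-6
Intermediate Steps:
r(N, s) = N*s
1/(-99224 + r(-177, 281)) = 1/(-99224 - 177*281) = 1/(-99224 - 49737) = 1/(-148961) = -1/148961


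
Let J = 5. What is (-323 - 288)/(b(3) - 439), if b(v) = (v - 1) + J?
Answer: 611/432 ≈ 1.4144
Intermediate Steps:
b(v) = 4 + v (b(v) = (v - 1) + 5 = (-1 + v) + 5 = 4 + v)
(-323 - 288)/(b(3) - 439) = (-323 - 288)/((4 + 3) - 439) = -611/(7 - 439) = -611/(-432) = -611*(-1/432) = 611/432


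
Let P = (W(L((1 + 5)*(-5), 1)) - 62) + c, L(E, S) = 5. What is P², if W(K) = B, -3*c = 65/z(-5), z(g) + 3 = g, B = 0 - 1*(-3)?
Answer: 1825201/576 ≈ 3168.8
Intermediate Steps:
B = 3 (B = 0 + 3 = 3)
z(g) = -3 + g
c = 65/24 (c = -65/(3*(-3 - 5)) = -65/(3*(-8)) = -65*(-1)/(3*8) = -⅓*(-65/8) = 65/24 ≈ 2.7083)
W(K) = 3
P = -1351/24 (P = (3 - 62) + 65/24 = -59 + 65/24 = -1351/24 ≈ -56.292)
P² = (-1351/24)² = 1825201/576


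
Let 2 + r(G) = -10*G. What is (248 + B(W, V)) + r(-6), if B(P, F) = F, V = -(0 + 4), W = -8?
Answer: 302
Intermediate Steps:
V = -4 (V = -1*4 = -4)
r(G) = -2 - 10*G
(248 + B(W, V)) + r(-6) = (248 - 4) + (-2 - 10*(-6)) = 244 + (-2 + 60) = 244 + 58 = 302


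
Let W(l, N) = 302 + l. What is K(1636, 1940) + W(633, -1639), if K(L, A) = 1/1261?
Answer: 1179036/1261 ≈ 935.00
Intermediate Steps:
K(L, A) = 1/1261
K(1636, 1940) + W(633, -1639) = 1/1261 + (302 + 633) = 1/1261 + 935 = 1179036/1261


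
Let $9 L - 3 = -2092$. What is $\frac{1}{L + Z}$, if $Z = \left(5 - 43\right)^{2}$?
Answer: $\frac{9}{10907} \approx 0.00082516$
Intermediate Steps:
$L = - \frac{2089}{9}$ ($L = \frac{1}{3} + \frac{1}{9} \left(-2092\right) = \frac{1}{3} - \frac{2092}{9} = - \frac{2089}{9} \approx -232.11$)
$Z = 1444$ ($Z = \left(-38\right)^{2} = 1444$)
$\frac{1}{L + Z} = \frac{1}{- \frac{2089}{9} + 1444} = \frac{1}{\frac{10907}{9}} = \frac{9}{10907}$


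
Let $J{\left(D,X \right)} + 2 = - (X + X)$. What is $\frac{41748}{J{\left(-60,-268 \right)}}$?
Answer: $\frac{6958}{89} \approx 78.18$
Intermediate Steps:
$J{\left(D,X \right)} = -2 - 2 X$ ($J{\left(D,X \right)} = -2 - \left(X + X\right) = -2 - 2 X$)
$\frac{41748}{J{\left(-60,-268 \right)}} = \frac{41748}{-2 - -536} = \frac{41748}{-2 + 536} = \frac{41748}{534} = 41748 \cdot \frac{1}{534} = \frac{6958}{89}$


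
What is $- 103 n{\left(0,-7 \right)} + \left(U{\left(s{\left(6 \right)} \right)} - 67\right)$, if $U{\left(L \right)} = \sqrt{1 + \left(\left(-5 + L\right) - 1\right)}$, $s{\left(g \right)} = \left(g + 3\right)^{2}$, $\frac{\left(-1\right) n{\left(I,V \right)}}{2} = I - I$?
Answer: $-67 + 2 \sqrt{19} \approx -58.282$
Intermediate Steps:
$n{\left(I,V \right)} = 0$ ($n{\left(I,V \right)} = - 2 \left(I - I\right) = \left(-2\right) 0 = 0$)
$s{\left(g \right)} = \left(3 + g\right)^{2}$
$U{\left(L \right)} = \sqrt{-5 + L}$ ($U{\left(L \right)} = \sqrt{1 + \left(-6 + L\right)} = \sqrt{-5 + L}$)
$- 103 n{\left(0,-7 \right)} + \left(U{\left(s{\left(6 \right)} \right)} - 67\right) = \left(-103\right) 0 + \left(\sqrt{-5 + \left(3 + 6\right)^{2}} - 67\right) = 0 - \left(67 - \sqrt{-5 + 9^{2}}\right) = 0 - \left(67 - \sqrt{-5 + 81}\right) = 0 - \left(67 - \sqrt{76}\right) = 0 - \left(67 - 2 \sqrt{19}\right) = -67 + 2 \sqrt{19}$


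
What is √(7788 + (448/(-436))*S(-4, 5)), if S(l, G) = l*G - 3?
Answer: 2*√23202503/109 ≈ 88.383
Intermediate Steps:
S(l, G) = -3 + G*l (S(l, G) = G*l - 3 = -3 + G*l)
√(7788 + (448/(-436))*S(-4, 5)) = √(7788 + (448/(-436))*(-3 + 5*(-4))) = √(7788 + (448*(-1/436))*(-3 - 20)) = √(7788 - 112/109*(-23)) = √(7788 + 2576/109) = √(851468/109) = 2*√23202503/109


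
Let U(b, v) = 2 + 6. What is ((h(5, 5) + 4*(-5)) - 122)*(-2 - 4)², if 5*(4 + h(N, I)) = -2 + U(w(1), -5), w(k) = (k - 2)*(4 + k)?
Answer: -26064/5 ≈ -5212.8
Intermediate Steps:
w(k) = (-2 + k)*(4 + k)
U(b, v) = 8
h(N, I) = -14/5 (h(N, I) = -4 + (-2 + 8)/5 = -4 + (⅕)*6 = -4 + 6/5 = -14/5)
((h(5, 5) + 4*(-5)) - 122)*(-2 - 4)² = ((-14/5 + 4*(-5)) - 122)*(-2 - 4)² = ((-14/5 - 20) - 122)*(-6)² = (-114/5 - 122)*36 = -724/5*36 = -26064/5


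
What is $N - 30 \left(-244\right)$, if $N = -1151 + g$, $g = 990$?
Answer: $7159$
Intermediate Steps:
$N = -161$ ($N = -1151 + 990 = -161$)
$N - 30 \left(-244\right) = -161 - 30 \left(-244\right) = -161 - -7320 = -161 + 7320 = 7159$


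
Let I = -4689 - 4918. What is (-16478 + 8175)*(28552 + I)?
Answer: -157300335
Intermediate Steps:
I = -9607
(-16478 + 8175)*(28552 + I) = (-16478 + 8175)*(28552 - 9607) = -8303*18945 = -157300335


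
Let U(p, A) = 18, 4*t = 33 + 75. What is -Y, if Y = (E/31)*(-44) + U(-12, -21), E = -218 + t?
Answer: -8962/31 ≈ -289.10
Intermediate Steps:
t = 27 (t = (33 + 75)/4 = (1/4)*108 = 27)
E = -191 (E = -218 + 27 = -191)
Y = 8962/31 (Y = -191/31*(-44) + 18 = 8404/31 + 18 = 8962/31 ≈ 289.10)
-Y = -1*8962/31 = -8962/31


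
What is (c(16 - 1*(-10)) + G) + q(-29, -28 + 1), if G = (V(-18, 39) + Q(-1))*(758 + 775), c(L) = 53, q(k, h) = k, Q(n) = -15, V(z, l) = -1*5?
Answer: -30636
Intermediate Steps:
V(z, l) = -5
G = -30660 (G = (-5 - 15)*(758 + 775) = -20*1533 = -30660)
(c(16 - 1*(-10)) + G) + q(-29, -28 + 1) = (53 - 30660) - 29 = -30607 - 29 = -30636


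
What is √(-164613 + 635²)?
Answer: 22*√493 ≈ 488.48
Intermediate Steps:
√(-164613 + 635²) = √(-164613 + 403225) = √238612 = 22*√493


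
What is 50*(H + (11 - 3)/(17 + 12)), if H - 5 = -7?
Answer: -2500/29 ≈ -86.207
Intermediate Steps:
H = -2 (H = 5 - 7 = -2)
50*(H + (11 - 3)/(17 + 12)) = 50*(-2 + (11 - 3)/(17 + 12)) = 50*(-2 + 8/29) = 50*(-50/29) = -2500/29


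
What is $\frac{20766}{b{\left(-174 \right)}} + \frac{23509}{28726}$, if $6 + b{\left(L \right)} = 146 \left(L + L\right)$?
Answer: $\frac{99677035}{243280494} \approx 0.40972$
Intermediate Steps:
$b{\left(L \right)} = -6 + 292 L$ ($b{\left(L \right)} = -6 + 146 \left(L + L\right) = -6 + 146 \cdot 2 L = -6 + 292 L$)
$\frac{20766}{b{\left(-174 \right)}} + \frac{23509}{28726} = \frac{20766}{-6 + 292 \left(-174\right)} + \frac{23509}{28726} = \frac{20766}{-6 - 50808} + 23509 \cdot \frac{1}{28726} = \frac{20766}{-50814} + \frac{23509}{28726} = 20766 \left(- \frac{1}{50814}\right) + \frac{23509}{28726} = - \frac{3461}{8469} + \frac{23509}{28726} = \frac{99677035}{243280494}$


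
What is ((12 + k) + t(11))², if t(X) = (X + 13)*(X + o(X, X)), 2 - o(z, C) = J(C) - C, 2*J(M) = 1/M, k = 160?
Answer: 67502656/121 ≈ 5.5787e+5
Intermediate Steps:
J(M) = 1/(2*M)
o(z, C) = 2 + C - 1/(2*C) (o(z, C) = 2 - (1/(2*C) - C) = 2 + (C - 1/(2*C)) = 2 + C - 1/(2*C))
t(X) = (13 + X)*(2 + 2*X - 1/(2*X)) (t(X) = (X + 13)*(X + (2 + X - 1/(2*X))) = (13 + X)*(2 + 2*X - 1/(2*X)))
((12 + k) + t(11))² = ((12 + 160) + (51/2 + 2*11² + 28*11 - 13/2/11))² = (172 + (51/2 + 2*121 + 308 - 13/2*1/11))² = (172 + (51/2 + 242 + 308 - 13/22))² = (172 + 6324/11)² = (8216/11)² = 67502656/121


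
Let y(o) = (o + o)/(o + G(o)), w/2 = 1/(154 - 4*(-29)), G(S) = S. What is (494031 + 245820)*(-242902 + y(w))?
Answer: -179710547751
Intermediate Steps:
w = 1/135 (w = 2/(154 - 4*(-29)) = 2/(154 + 116) = 2/270 = 2*(1/270) = 1/135 ≈ 0.0074074)
y(o) = 1 (y(o) = (o + o)/(o + o) = (2*o)/((2*o)) = (2*o)*(1/(2*o)) = 1)
(494031 + 245820)*(-242902 + y(w)) = (494031 + 245820)*(-242902 + 1) = 739851*(-242901) = -179710547751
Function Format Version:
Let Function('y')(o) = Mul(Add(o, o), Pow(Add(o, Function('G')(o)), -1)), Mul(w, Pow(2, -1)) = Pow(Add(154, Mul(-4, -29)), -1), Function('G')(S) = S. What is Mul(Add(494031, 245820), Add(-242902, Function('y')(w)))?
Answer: -179710547751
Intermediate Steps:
w = Rational(1, 135) (w = Mul(2, Pow(Add(154, Mul(-4, -29)), -1)) = Mul(2, Pow(Add(154, 116), -1)) = Mul(2, Pow(270, -1)) = Mul(2, Rational(1, 270)) = Rational(1, 135) ≈ 0.0074074)
Function('y')(o) = 1 (Function('y')(o) = Mul(Add(o, o), Pow(Add(o, o), -1)) = Mul(Mul(2, o), Pow(Mul(2, o), -1)) = Mul(Mul(2, o), Mul(Rational(1, 2), Pow(o, -1))) = 1)
Mul(Add(494031, 245820), Add(-242902, Function('y')(w))) = Mul(Add(494031, 245820), Add(-242902, 1)) = Mul(739851, -242901) = -179710547751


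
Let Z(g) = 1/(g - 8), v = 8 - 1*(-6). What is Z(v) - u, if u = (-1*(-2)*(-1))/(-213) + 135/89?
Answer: -51547/37914 ≈ -1.3596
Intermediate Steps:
v = 14 (v = 8 + 6 = 14)
Z(g) = 1/(-8 + g)
u = 28933/18957 (u = (2*(-1))*(-1/213) + 135*(1/89) = -2*(-1/213) + 135/89 = 2/213 + 135/89 = 28933/18957 ≈ 1.5262)
Z(v) - u = 1/(-8 + 14) - 1*28933/18957 = 1/6 - 28933/18957 = ⅙ - 28933/18957 = -51547/37914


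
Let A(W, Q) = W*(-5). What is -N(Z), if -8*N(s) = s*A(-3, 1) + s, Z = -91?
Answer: -182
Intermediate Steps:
A(W, Q) = -5*W
N(s) = -2*s (N(s) = -(s*(-5*(-3)) + s)/8 = -(s*15 + s)/8 = -(15*s + s)/8 = -2*s)
-N(Z) = -(-2)*(-91) = -1*182 = -182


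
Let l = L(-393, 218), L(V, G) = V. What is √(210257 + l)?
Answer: 2*√52466 ≈ 458.11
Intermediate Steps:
l = -393
√(210257 + l) = √(210257 - 393) = √209864 = 2*√52466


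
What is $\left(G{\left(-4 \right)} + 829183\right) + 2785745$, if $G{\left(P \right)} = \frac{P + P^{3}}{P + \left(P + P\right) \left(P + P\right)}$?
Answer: $\frac{54223903}{15} \approx 3.6149 \cdot 10^{6}$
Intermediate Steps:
$G{\left(P \right)} = \frac{P + P^{3}}{P + 4 P^{2}}$ ($G{\left(P \right)} = \frac{P + P^{3}}{P + 2 P 2 P} = \frac{P + P^{3}}{P + 4 P^{2}}$)
$\left(G{\left(-4 \right)} + 829183\right) + 2785745 = \left(\frac{1 + \left(-4\right)^{2}}{1 + 4 \left(-4\right)} + 829183\right) + 2785745 = \left(\frac{1 + 16}{1 - 16} + 829183\right) + 2785745 = \left(\frac{1}{-15} \cdot 17 + 829183\right) + 2785745 = \left(\left(- \frac{1}{15}\right) 17 + 829183\right) + 2785745 = \left(- \frac{17}{15} + 829183\right) + 2785745 = \frac{12437728}{15} + 2785745 = \frac{54223903}{15}$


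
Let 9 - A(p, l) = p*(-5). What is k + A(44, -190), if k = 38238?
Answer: 38467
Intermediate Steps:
A(p, l) = 9 + 5*p (A(p, l) = 9 - p*(-5) = 9 - (-5)*p = 9 + 5*p)
k + A(44, -190) = 38238 + (9 + 5*44) = 38238 + (9 + 220) = 38238 + 229 = 38467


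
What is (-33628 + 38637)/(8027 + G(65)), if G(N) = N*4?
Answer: 5009/8287 ≈ 0.60444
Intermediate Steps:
G(N) = 4*N
(-33628 + 38637)/(8027 + G(65)) = (-33628 + 38637)/(8027 + 4*65) = 5009/(8027 + 260) = 5009/8287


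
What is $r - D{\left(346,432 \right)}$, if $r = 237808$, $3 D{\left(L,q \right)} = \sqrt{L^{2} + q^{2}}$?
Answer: $237808 - \frac{34 \sqrt{265}}{3} \approx 2.3762 \cdot 10^{5}$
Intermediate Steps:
$D{\left(L,q \right)} = \frac{\sqrt{L^{2} + q^{2}}}{3}$
$r - D{\left(346,432 \right)} = 237808 - \frac{\sqrt{346^{2} + 432^{2}}}{3} = 237808 - \frac{\sqrt{119716 + 186624}}{3} = 237808 - \frac{\sqrt{306340}}{3} = 237808 - \frac{34 \sqrt{265}}{3}$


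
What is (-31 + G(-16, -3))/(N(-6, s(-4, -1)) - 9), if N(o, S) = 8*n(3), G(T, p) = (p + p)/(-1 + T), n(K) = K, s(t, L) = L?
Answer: -521/255 ≈ -2.0431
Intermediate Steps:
G(T, p) = 2*p/(-1 + T) (G(T, p) = (2*p)/(-1 + T) = 2*p/(-1 + T))
N(o, S) = 24 (N(o, S) = 8*3 = 24)
(-31 + G(-16, -3))/(N(-6, s(-4, -1)) - 9) = (-31 + 2*(-3)/(-1 - 16))/(24 - 9) = (-31 + 2*(-3)/(-17))/15 = (-31 + 2*(-3)*(-1/17))*(1/15) = (-31 + 6/17)*(1/15) = -521/17*1/15 = -521/255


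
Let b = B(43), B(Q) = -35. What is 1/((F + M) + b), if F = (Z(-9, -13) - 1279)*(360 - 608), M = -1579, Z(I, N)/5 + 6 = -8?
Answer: 1/332938 ≈ 3.0036e-6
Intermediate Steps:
Z(I, N) = -70 (Z(I, N) = -30 + 5*(-8) = -30 - 40 = -70)
b = -35
F = 334552 (F = (-70 - 1279)*(360 - 608) = -1349*(-248) = 334552)
1/((F + M) + b) = 1/((334552 - 1579) - 35) = 1/(332973 - 35) = 1/332938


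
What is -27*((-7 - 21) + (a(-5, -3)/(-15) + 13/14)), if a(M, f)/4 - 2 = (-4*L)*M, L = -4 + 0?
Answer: 11853/70 ≈ 169.33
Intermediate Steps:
L = -4
a(M, f) = 8 + 64*M (a(M, f) = 8 + 4*((-4*(-4))*M) = 8 + 4*(16*M) = 8 + 64*M)
-27*((-7 - 21) + (a(-5, -3)/(-15) + 13/14)) = -27*((-7 - 21) + ((8 + 64*(-5))/(-15) + 13/14)) = -27*(-28 + ((8 - 320)*(-1/15) + 13*(1/14))) = -27*(-28 + (-312*(-1/15) + 13/14)) = -27*(-28 + (104/5 + 13/14)) = -27*(-28 + 1521/70) = -27*(-439/70) = 11853/70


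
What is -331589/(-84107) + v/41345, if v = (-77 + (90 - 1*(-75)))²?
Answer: 14360871813/3477403915 ≈ 4.1298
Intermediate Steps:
v = 7744 (v = (-77 + (90 + 75))² = (-77 + 165)² = 88² = 7744)
-331589/(-84107) + v/41345 = -331589/(-84107) + 7744/41345 = -331589*(-1/84107) + 7744*(1/41345) = 331589/84107 + 7744/41345 = 14360871813/3477403915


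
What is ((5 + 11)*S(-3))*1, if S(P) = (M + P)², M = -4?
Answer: 784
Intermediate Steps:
S(P) = (-4 + P)²
((5 + 11)*S(-3))*1 = ((5 + 11)*(-4 - 3)²)*1 = (16*(-7)²)*1 = (16*49)*1 = 784*1 = 784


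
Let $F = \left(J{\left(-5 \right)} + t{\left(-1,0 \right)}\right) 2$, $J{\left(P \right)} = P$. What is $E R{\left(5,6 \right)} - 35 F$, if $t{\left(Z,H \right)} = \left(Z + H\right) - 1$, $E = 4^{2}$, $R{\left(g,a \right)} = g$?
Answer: $570$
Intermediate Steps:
$E = 16$
$t{\left(Z,H \right)} = -1 + H + Z$ ($t{\left(Z,H \right)} = \left(H + Z\right) - 1 = -1 + H + Z$)
$F = -14$ ($F = \left(-5 - 2\right) 2 = \left(-7\right) 2 = -14$)
$E R{\left(5,6 \right)} - 35 F = 16 \cdot 5 - -490 = 80 + 490 = 570$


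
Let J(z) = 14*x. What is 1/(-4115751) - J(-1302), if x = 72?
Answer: -4148677009/4115751 ≈ -1008.0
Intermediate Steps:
J(z) = 1008 (J(z) = 14*72 = 1008)
1/(-4115751) - J(-1302) = 1/(-4115751) - 1*1008 = -1/4115751 - 1008 = -4148677009/4115751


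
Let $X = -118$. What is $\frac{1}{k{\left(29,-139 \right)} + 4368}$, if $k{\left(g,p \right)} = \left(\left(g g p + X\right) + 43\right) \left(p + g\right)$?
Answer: $\frac{1}{12871508} \approx 7.7691 \cdot 10^{-8}$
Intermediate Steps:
$k{\left(g,p \right)} = \left(-75 + p g^{2}\right) \left(g + p\right)$ ($k{\left(g,p \right)} = \left(\left(g g p - 118\right) + 43\right) \left(p + g\right) = \left(\left(g^{2} p - 118\right) + 43\right) \left(g + p\right) = \left(\left(p g^{2} - 118\right) + 43\right) \left(g + p\right) = \left(\left(-118 + p g^{2}\right) + 43\right) \left(g + p\right) = \left(-75 + p g^{2}\right) \left(g + p\right)$)
$\frac{1}{k{\left(29,-139 \right)} + 4368} = \frac{1}{\left(\left(-75\right) 29 - -10425 - 139 \cdot 29^{3} + 29^{2} \left(-139\right)^{2}\right) + 4368} = \frac{1}{\left(-2175 + 10425 - 3390071 + 841 \cdot 19321\right) + 4368} = \frac{1}{\left(-2175 + 10425 - 3390071 + 16248961\right) + 4368} = \frac{1}{12867140 + 4368} = \frac{1}{12871508}$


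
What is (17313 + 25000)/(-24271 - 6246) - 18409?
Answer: -561829766/30517 ≈ -18410.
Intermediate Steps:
(17313 + 25000)/(-24271 - 6246) - 18409 = 42313/(-30517) - 18409 = 42313*(-1/30517) - 18409 = -42313/30517 - 18409 = -561829766/30517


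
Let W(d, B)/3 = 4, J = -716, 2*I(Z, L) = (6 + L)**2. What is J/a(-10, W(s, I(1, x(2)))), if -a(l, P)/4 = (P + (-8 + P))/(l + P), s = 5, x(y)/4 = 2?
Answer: 179/8 ≈ 22.375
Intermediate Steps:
x(y) = 8 (x(y) = 4*2 = 8)
I(Z, L) = (6 + L)**2/2
W(d, B) = 12 (W(d, B) = 3*4 = 12)
a(l, P) = -4*(-8 + 2*P)/(P + l) (a(l, P) = -4*(P + (-8 + P))/(l + P) = -4*(-8 + 2*P)/(P + l))
J/a(-10, W(s, I(1, x(2)))) = -716*(12 - 10)/(8*(4 - 1*12)) = -716*1/(4*(4 - 12)) = -716/(8*(1/2)*(-8)) = -716/(-32) = -716*(-1/32) = 179/8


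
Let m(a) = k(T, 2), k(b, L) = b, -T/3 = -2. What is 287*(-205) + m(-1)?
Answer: -58829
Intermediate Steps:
T = 6 (T = -3*(-2) = 6)
m(a) = 6
287*(-205) + m(-1) = 287*(-205) + 6 = -58835 + 6 = -58829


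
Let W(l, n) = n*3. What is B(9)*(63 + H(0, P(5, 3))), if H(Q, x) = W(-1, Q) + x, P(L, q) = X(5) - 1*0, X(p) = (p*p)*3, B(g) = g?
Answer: 1242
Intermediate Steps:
X(p) = 3*p² (X(p) = p²*3 = 3*p²)
W(l, n) = 3*n
P(L, q) = 75 (P(L, q) = 3*5² - 1*0 = 3*25 + 0 = 75 + 0 = 75)
H(Q, x) = x + 3*Q (H(Q, x) = 3*Q + x = x + 3*Q)
B(9)*(63 + H(0, P(5, 3))) = 9*(63 + (75 + 3*0)) = 9*(63 + (75 + 0)) = 9*(63 + 75) = 9*138 = 1242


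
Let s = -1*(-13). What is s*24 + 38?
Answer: 350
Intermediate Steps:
s = 13
s*24 + 38 = 13*24 + 38 = 312 + 38 = 350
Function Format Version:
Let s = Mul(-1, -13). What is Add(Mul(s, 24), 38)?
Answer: 350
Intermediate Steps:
s = 13
Add(Mul(s, 24), 38) = Add(Mul(13, 24), 38) = Add(312, 38) = 350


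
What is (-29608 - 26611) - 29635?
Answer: -85854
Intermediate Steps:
(-29608 - 26611) - 29635 = -56219 - 29635 = -85854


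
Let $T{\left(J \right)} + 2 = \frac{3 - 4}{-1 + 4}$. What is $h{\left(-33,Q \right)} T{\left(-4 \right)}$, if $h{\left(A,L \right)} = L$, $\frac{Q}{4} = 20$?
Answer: $- \frac{560}{3} \approx -186.67$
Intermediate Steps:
$Q = 80$ ($Q = 4 \cdot 20 = 80$)
$T{\left(J \right)} = - \frac{7}{3}$ ($T{\left(J \right)} = -2 + \frac{3 - 4}{-1 + 4} = -2 - \frac{1}{3} = - \frac{7}{3}$)
$h{\left(-33,Q \right)} T{\left(-4 \right)} = 80 \left(- \frac{7}{3}\right) = - \frac{560}{3}$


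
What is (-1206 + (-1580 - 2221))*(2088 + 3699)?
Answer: -28975509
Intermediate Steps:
(-1206 + (-1580 - 2221))*(2088 + 3699) = (-1206 - 3801)*5787 = -5007*5787 = -28975509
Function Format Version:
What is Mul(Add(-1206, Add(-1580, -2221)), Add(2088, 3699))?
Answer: -28975509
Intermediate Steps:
Mul(Add(-1206, Add(-1580, -2221)), Add(2088, 3699)) = Mul(Add(-1206, -3801), 5787) = Mul(-5007, 5787) = -28975509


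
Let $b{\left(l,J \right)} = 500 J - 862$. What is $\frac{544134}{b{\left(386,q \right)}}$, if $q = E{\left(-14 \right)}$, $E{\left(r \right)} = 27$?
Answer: $\frac{272067}{6319} \approx 43.055$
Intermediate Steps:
$q = 27$
$b{\left(l,J \right)} = -862 + 500 J$
$\frac{544134}{b{\left(386,q \right)}} = \frac{544134}{-862 + 500 \cdot 27} = \frac{544134}{-862 + 13500} = \frac{544134}{12638} = 544134 \cdot \frac{1}{12638} = \frac{272067}{6319}$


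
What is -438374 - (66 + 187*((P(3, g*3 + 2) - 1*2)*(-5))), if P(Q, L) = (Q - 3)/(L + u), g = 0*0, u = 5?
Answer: -440310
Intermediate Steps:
g = 0
P(Q, L) = (-3 + Q)/(5 + L) (P(Q, L) = (Q - 3)/(L + 5) = (-3 + Q)/(5 + L))
-438374 - (66 + 187*((P(3, g*3 + 2) - 1*2)*(-5))) = -438374 - (66 + 187*(((-3 + 3)/(5 + (0*3 + 2)) - 1*2)*(-5))) = -438374 - (66 + 187*((0/(5 + (0 + 2)) - 2)*(-5))) = -438374 - (66 + 187*((0/(5 + 2) - 2)*(-5))) = -438374 - (66 + 187*((0/7 - 2)*(-5))) = -438374 - (66 + 187*(((1/7)*0 - 2)*(-5))) = -438374 - (66 + 187*((0 - 2)*(-5))) = -438374 - (66 + 187*(-2*(-5))) = -438374 - (66 + 187*10) = -438374 - (66 + 1870) = -438374 - 1*1936 = -438374 - 1936 = -440310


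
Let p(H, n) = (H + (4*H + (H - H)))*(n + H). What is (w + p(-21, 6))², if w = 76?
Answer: 2725801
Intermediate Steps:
p(H, n) = 5*H*(H + n) (p(H, n) = (H + (4*H + 0))*(H + n) = (H + 4*H)*(H + n) = (5*H)*(H + n) = 5*H*(H + n))
(w + p(-21, 6))² = (76 + 5*(-21)*(-21 + 6))² = (76 + 5*(-21)*(-15))² = (76 + 1575)² = 1651² = 2725801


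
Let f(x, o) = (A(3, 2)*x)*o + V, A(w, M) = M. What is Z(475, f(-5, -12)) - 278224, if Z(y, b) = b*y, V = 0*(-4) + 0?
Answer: -221224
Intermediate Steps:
V = 0 (V = 0 + 0 = 0)
f(x, o) = 2*o*x (f(x, o) = (2*x)*o + 0 = 2*o*x + 0 = 2*o*x)
Z(475, f(-5, -12)) - 278224 = (2*(-12)*(-5))*475 - 278224 = 120*475 - 278224 = 57000 - 278224 = -221224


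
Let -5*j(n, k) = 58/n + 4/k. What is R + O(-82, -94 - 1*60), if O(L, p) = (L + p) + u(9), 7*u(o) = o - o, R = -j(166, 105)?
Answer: -10280323/43575 ≈ -235.92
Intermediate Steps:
j(n, k) = -58/(5*n) - 4/(5*k) (j(n, k) = -(58/n + 4/k)/5 = -(4/k + 58/n)/5 = -58/(5*n) - 4/(5*k))
R = 3377/43575 (R = -(-58/5/166 - ⅘/105) = -(-58/5*1/166 - ⅘*1/105) = -(-29/415 - 4/525) = -1*(-3377/43575) = 3377/43575 ≈ 0.077499)
u(o) = 0 (u(o) = (o - o)/7 = (⅐)*0 = 0)
O(L, p) = L + p (O(L, p) = (L + p) + 0 = L + p)
R + O(-82, -94 - 1*60) = 3377/43575 + (-82 + (-94 - 1*60)) = 3377/43575 + (-82 + (-94 - 60)) = 3377/43575 + (-82 - 154) = 3377/43575 - 236 = -10280323/43575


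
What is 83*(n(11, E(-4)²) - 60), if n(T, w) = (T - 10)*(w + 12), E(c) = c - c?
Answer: -3984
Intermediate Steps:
E(c) = 0
n(T, w) = (-10 + T)*(12 + w)
83*(n(11, E(-4)²) - 60) = 83*((-120 - 10*0² + 12*11 + 11*0²) - 60) = 83*((-120 - 10*0 + 132 + 11*0) - 60) = 83*((-120 + 0 + 132 + 0) - 60) = 83*(12 - 60) = 83*(-48) = -3984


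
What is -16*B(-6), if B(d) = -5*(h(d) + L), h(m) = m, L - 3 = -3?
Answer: -480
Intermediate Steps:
L = 0 (L = 3 - 3 = 0)
B(d) = -5*d (B(d) = -5*(d + 0) = -5*d)
-16*B(-6) = -(-80)*(-6) = -16*30 = -480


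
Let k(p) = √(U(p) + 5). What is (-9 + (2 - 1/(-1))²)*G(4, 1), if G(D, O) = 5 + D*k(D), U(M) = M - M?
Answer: 0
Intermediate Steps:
U(M) = 0
k(p) = √5 (k(p) = √(0 + 5) = √5)
G(D, O) = 5 + D*√5
(-9 + (2 - 1/(-1))²)*G(4, 1) = (-9 + (2 - 1/(-1))²)*(5 + 4*√5) = (-9 + (2 - 1*(-1))²)*(5 + 4*√5) = (-9 + (2 + 1)²)*(5 + 4*√5) = (-9 + 3²)*(5 + 4*√5) = (-9 + 9)*(5 + 4*√5) = 0*(5 + 4*√5) = 0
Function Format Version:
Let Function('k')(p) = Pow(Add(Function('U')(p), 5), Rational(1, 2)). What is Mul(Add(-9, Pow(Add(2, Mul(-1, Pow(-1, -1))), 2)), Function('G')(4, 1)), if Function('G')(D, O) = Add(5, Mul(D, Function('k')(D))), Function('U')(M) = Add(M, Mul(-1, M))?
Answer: 0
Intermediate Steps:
Function('U')(M) = 0
Function('k')(p) = Pow(5, Rational(1, 2)) (Function('k')(p) = Pow(Add(0, 5), Rational(1, 2)) = Pow(5, Rational(1, 2)))
Function('G')(D, O) = Add(5, Mul(D, Pow(5, Rational(1, 2))))
Mul(Add(-9, Pow(Add(2, Mul(-1, Pow(-1, -1))), 2)), Function('G')(4, 1)) = Mul(Add(-9, Pow(Add(2, Mul(-1, Pow(-1, -1))), 2)), Add(5, Mul(4, Pow(5, Rational(1, 2))))) = Mul(Add(-9, Pow(Add(2, Mul(-1, -1)), 2)), Add(5, Mul(4, Pow(5, Rational(1, 2))))) = Mul(Add(-9, Pow(Add(2, 1), 2)), Add(5, Mul(4, Pow(5, Rational(1, 2))))) = Mul(Add(-9, Pow(3, 2)), Add(5, Mul(4, Pow(5, Rational(1, 2))))) = Mul(Add(-9, 9), Add(5, Mul(4, Pow(5, Rational(1, 2))))) = Mul(0, Add(5, Mul(4, Pow(5, Rational(1, 2))))) = 0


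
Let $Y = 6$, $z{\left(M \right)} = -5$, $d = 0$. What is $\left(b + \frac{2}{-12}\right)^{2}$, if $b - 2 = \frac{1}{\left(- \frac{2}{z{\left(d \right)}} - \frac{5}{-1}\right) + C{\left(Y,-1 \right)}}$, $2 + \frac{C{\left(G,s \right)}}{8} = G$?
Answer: $\frac{4355569}{1258884} \approx 3.4599$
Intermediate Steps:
$C{\left(G,s \right)} = -16 + 8 G$
$b = \frac{379}{187}$ ($b = 2 + \frac{1}{\left(- \frac{2}{-5} - \frac{5}{-1}\right) + \left(-16 + 8 \cdot 6\right)} = 2 + \frac{1}{\left(\left(-2\right) \left(- \frac{1}{5}\right) - -5\right) + \left(-16 + 48\right)} = 2 + \frac{1}{\left(\frac{2}{5} + 5\right) + 32} = 2 + \frac{1}{\frac{27}{5} + 32} = 2 + \frac{1}{\frac{187}{5}} = 2 + \frac{5}{187} = \frac{379}{187} \approx 2.0267$)
$\left(b + \frac{2}{-12}\right)^{2} = \left(\frac{379}{187} + \frac{2}{-12}\right)^{2} = \left(\frac{379}{187} + 2 \left(- \frac{1}{12}\right)\right)^{2} = \left(\frac{379}{187} - \frac{1}{6}\right)^{2} = \left(\frac{2087}{1122}\right)^{2} = \frac{4355569}{1258884}$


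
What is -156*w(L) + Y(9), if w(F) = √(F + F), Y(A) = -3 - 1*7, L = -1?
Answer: -10 - 156*I*√2 ≈ -10.0 - 220.62*I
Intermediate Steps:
Y(A) = -10 (Y(A) = -3 - 7 = -10)
w(F) = √2*√F (w(F) = √(2*F) = √2*√F)
-156*w(L) + Y(9) = -156*√2*√(-1) - 10 = -156*√2*I - 10 = -156*I*√2 - 10 = -10 - 156*I*√2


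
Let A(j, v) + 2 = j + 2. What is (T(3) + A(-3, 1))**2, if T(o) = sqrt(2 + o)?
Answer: (3 - sqrt(5))**2 ≈ 0.58359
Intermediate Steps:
A(j, v) = j (A(j, v) = -2 + (j + 2) = -2 + (2 + j) = j)
(T(3) + A(-3, 1))**2 = (sqrt(2 + 3) - 3)**2 = (sqrt(5) - 3)**2 = (-3 + sqrt(5))**2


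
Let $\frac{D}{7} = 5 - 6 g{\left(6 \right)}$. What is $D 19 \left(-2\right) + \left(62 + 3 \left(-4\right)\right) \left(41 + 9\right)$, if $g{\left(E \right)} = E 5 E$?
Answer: $288450$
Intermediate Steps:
$g{\left(E \right)} = 5 E^{2}$ ($g{\left(E \right)} = 5 E E = 5 E^{2}$)
$D = -7525$ ($D = 7 \left(5 - 6 \cdot 5 \cdot 6^{2}\right) = 7 \left(5 - 6 \cdot 5 \cdot 36\right) = 7 \left(5 - 1080\right) = 7 \left(-1075\right) = -7525$)
$D 19 \left(-2\right) + \left(62 + 3 \left(-4\right)\right) \left(41 + 9\right) = - 7525 \cdot 19 \left(-2\right) + \left(62 + 3 \left(-4\right)\right) \left(41 + 9\right) = \left(-7525\right) \left(-38\right) + \left(62 - 12\right) 50 = 285950 + 50 \cdot 50 = 285950 + 2500 = 288450$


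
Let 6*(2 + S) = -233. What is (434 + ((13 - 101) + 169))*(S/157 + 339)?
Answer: 164332895/942 ≈ 1.7445e+5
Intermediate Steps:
S = -245/6 (S = -2 + (⅙)*(-233) = -2 - 233/6 = -245/6 ≈ -40.833)
(434 + ((13 - 101) + 169))*(S/157 + 339) = (434 + ((13 - 101) + 169))*(-245/6/157 + 339) = (434 + (-88 + 169))*(-245/6*1/157 + 339) = (434 + 81)*(-245/942 + 339) = 515*(319093/942) = 164332895/942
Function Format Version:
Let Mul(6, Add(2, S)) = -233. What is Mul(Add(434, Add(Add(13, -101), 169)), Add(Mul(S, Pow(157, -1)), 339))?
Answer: Rational(164332895, 942) ≈ 1.7445e+5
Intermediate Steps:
S = Rational(-245, 6) (S = Add(-2, Mul(Rational(1, 6), -233)) = Add(-2, Rational(-233, 6)) = Rational(-245, 6) ≈ -40.833)
Mul(Add(434, Add(Add(13, -101), 169)), Add(Mul(S, Pow(157, -1)), 339)) = Mul(Add(434, Add(Add(13, -101), 169)), Add(Mul(Rational(-245, 6), Pow(157, -1)), 339)) = Mul(Add(434, Add(-88, 169)), Add(Mul(Rational(-245, 6), Rational(1, 157)), 339)) = Mul(Add(434, 81), Add(Rational(-245, 942), 339)) = Mul(515, Rational(319093, 942)) = Rational(164332895, 942)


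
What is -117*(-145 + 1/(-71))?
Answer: 1204632/71 ≈ 16967.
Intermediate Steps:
-117*(-145 + 1/(-71)) = -117*(-145 - 1/71) = -117*(-10296/71) = 1204632/71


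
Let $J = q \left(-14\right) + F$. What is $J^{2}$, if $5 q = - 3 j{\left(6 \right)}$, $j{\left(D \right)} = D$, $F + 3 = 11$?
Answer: $\frac{85264}{25} \approx 3410.6$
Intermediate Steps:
$F = 8$ ($F = -3 + 11 = 8$)
$q = - \frac{18}{5}$ ($q = \frac{\left(-3\right) 6}{5} = \frac{1}{5} \left(-18\right) = - \frac{18}{5} \approx -3.6$)
$J = \frac{292}{5}$ ($J = \left(- \frac{18}{5}\right) \left(-14\right) + 8 = \frac{252}{5} + 8 = \frac{292}{5} \approx 58.4$)
$J^{2} = \left(\frac{292}{5}\right)^{2} = \frac{85264}{25}$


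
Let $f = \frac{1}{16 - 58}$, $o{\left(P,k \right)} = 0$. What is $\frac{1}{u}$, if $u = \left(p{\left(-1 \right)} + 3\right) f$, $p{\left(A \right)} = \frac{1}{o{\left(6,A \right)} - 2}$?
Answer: $- \frac{84}{5} \approx -16.8$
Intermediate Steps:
$f = - \frac{1}{42}$ ($f = \frac{1}{-42} = - \frac{1}{42} \approx -0.02381$)
$p{\left(A \right)} = - \frac{1}{2}$ ($p{\left(A \right)} = \frac{1}{0 - 2} = \frac{1}{-2} = - \frac{1}{2}$)
$u = - \frac{5}{84}$ ($u = \left(- \frac{1}{2} + 3\right) \left(- \frac{1}{42}\right) = \frac{5}{2} \left(- \frac{1}{42}\right) = - \frac{5}{84} \approx -0.059524$)
$\frac{1}{u} = \frac{1}{- \frac{5}{84}} = - \frac{84}{5}$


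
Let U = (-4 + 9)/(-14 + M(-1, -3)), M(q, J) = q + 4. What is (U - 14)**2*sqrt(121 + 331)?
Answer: 50562*sqrt(113)/121 ≈ 4442.0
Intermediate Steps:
M(q, J) = 4 + q
U = -5/11 (U = (-4 + 9)/(-14 + (4 - 1)) = 5/(-14 + 3) = 5/(-11) = 5*(-1/11) = -5/11 ≈ -0.45455)
(U - 14)**2*sqrt(121 + 331) = (-5/11 - 14)**2*sqrt(121 + 331) = (-159/11)**2*sqrt(452) = 25281*(2*sqrt(113))/121 = 50562*sqrt(113)/121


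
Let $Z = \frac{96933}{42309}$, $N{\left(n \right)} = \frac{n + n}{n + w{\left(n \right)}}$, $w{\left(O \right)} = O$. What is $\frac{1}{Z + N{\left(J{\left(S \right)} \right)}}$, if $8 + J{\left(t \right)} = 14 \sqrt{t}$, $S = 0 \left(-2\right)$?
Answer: $\frac{14103}{46414} \approx 0.30385$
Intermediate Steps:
$S = 0$
$J{\left(t \right)} = -8 + 14 \sqrt{t}$
$N{\left(n \right)} = 1$ ($N{\left(n \right)} = \frac{n + n}{n + n} = \frac{2 n}{2 n} = 2 n \frac{1}{2 n} = 1$)
$Z = \frac{32311}{14103}$ ($Z = 96933 \cdot \frac{1}{42309} = \frac{32311}{14103} \approx 2.2911$)
$\frac{1}{Z + N{\left(J{\left(S \right)} \right)}} = \frac{1}{\frac{32311}{14103} + 1} = \frac{1}{\frac{46414}{14103}} = \frac{14103}{46414}$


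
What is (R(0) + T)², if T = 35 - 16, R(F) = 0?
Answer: 361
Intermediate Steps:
T = 19
(R(0) + T)² = (0 + 19)² = 19² = 361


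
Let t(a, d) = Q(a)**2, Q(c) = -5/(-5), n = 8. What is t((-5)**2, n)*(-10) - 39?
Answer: -49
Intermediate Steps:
Q(c) = 1 (Q(c) = -5*(-1/5) = 1)
t(a, d) = 1 (t(a, d) = 1**2 = 1)
t((-5)**2, n)*(-10) - 39 = 1*(-10) - 39 = -10 - 39 = -49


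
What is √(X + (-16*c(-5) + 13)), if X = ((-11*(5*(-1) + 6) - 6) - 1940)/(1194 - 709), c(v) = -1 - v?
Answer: 2*I*√3236405/485 ≈ 7.4186*I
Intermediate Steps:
X = -1957/485 (X = ((-11*(-5 + 6) - 6) - 1940)/485 = ((-11*1 - 6) - 1940)*(1/485) = ((-11 - 6) - 1940)*(1/485) = (-17 - 1940)*(1/485) = -1957*1/485 = -1957/485 ≈ -4.0350)
√(X + (-16*c(-5) + 13)) = √(-1957/485 + (-16*(-1 - 1*(-5)) + 13)) = √(-1957/485 + (-16*(-1 + 5) + 13)) = √(-1957/485 + (-16*4 + 13)) = √(-1957/485 + (-64 + 13)) = √(-1957/485 - 51) = √(-26692/485) = 2*I*√3236405/485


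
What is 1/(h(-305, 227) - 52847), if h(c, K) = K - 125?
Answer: -1/52745 ≈ -1.8959e-5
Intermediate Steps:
h(c, K) = -125 + K
1/(h(-305, 227) - 52847) = 1/((-125 + 227) - 52847) = 1/(102 - 52847) = 1/(-52745) = -1/52745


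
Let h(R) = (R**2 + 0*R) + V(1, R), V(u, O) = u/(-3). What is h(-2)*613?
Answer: 6743/3 ≈ 2247.7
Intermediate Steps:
V(u, O) = -u/3 (V(u, O) = u*(-1/3) = -u/3)
h(R) = -1/3 + R**2 (h(R) = (R**2 + 0*R) - 1/3*1 = (R**2 + 0) - 1/3 = R**2 - 1/3 = -1/3 + R**2)
h(-2)*613 = (-1/3 + (-2)**2)*613 = (-1/3 + 4)*613 = (11/3)*613 = 6743/3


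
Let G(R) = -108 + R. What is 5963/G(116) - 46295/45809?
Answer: 272788707/366472 ≈ 744.36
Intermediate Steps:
5963/G(116) - 46295/45809 = 5963/(-108 + 116) - 46295/45809 = 5963/8 - 46295*1/45809 = 5963*(⅛) - 46295/45809 = 5963/8 - 46295/45809 = 272788707/366472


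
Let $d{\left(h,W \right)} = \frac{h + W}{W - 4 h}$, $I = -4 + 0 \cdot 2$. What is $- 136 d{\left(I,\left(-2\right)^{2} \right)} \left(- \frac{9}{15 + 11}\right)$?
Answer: $0$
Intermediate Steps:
$I = -4$ ($I = -4 + 0 = -4$)
$d{\left(h,W \right)} = \frac{W + h}{W - 4 h}$
$- 136 d{\left(I,\left(-2\right)^{2} \right)} \left(- \frac{9}{15 + 11}\right) = - 136 \frac{\left(-2\right)^{2} - 4}{\left(-2\right)^{2} - -16} \left(- \frac{9}{15 + 11}\right) = - 136 \frac{4 - 4}{4 + 16} \left(- \frac{9}{26}\right) = - 136 \cdot \frac{1}{20} \cdot 0 \left(\left(-9\right) \frac{1}{26}\right) = - 136 \cdot \frac{1}{20} \cdot 0 \left(- \frac{9}{26}\right) = \left(-136\right) 0 \left(- \frac{9}{26}\right) = 0 \left(- \frac{9}{26}\right) = 0$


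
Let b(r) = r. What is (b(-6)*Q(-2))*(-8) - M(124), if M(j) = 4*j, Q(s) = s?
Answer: -592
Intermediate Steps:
(b(-6)*Q(-2))*(-8) - M(124) = -6*(-2)*(-8) - 4*124 = 12*(-8) - 1*496 = -96 - 496 = -592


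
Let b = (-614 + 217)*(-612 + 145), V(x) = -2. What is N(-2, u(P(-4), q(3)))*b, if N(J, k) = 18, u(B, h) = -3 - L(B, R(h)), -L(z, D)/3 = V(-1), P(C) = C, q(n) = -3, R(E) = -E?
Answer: 3337182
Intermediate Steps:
L(z, D) = 6 (L(z, D) = -3*(-2) = 6)
u(B, h) = -9 (u(B, h) = -3 - 1*6 = -3 - 6 = -9)
b = 185399 (b = -397*(-467) = 185399)
N(-2, u(P(-4), q(3)))*b = 18*185399 = 3337182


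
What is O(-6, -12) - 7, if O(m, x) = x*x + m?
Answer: 131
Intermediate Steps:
O(m, x) = m + x² (O(m, x) = x² + m = m + x²)
O(-6, -12) - 7 = (-6 + (-12)²) - 7 = (-6 + 144) - 7 = 138 - 7 = 131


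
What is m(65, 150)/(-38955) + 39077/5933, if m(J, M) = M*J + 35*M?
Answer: 95549969/15408001 ≈ 6.2013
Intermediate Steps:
m(J, M) = 35*M + J*M (m(J, M) = J*M + 35*M = 35*M + J*M)
m(65, 150)/(-38955) + 39077/5933 = (150*(35 + 65))/(-38955) + 39077/5933 = (150*100)*(-1/38955) + 39077*(1/5933) = 15000*(-1/38955) + 39077/5933 = -1000/2597 + 39077/5933 = 95549969/15408001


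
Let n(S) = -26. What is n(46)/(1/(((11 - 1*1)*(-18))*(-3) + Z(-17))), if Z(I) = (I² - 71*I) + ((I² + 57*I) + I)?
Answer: -34814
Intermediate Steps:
Z(I) = -13*I + 2*I² (Z(I) = (I² - 71*I) + (I² + 58*I) = -13*I + 2*I²)
n(46)/(1/(((11 - 1*1)*(-18))*(-3) + Z(-17))) = -(14040 - 442*(-13 + 2*(-17))) = -(14040 - 442*(-13 - 34)) = -26/(1/((10*(-18))*(-3) - 17*(-47))) = -26/(1/(-180*(-3) + 799)) = -26/(1/(540 + 799)) = -26/(1/1339) = -26/1/1339 = -26*1339 = -34814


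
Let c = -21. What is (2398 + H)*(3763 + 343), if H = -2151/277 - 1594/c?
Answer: 58902758498/5817 ≈ 1.0126e+7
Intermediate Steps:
H = 396367/5817 (H = -2151/277 - 1594/(-21) = -2151*1/277 - 1594*(-1/21) = -2151/277 + 1594/21 = 396367/5817 ≈ 68.139)
(2398 + H)*(3763 + 343) = (2398 + 396367/5817)*(3763 + 343) = (14345533/5817)*4106 = 58902758498/5817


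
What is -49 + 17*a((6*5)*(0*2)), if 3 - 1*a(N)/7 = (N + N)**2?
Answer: 308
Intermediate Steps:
a(N) = 21 - 28*N**2 (a(N) = 21 - 7*(N + N)**2 = 21 - 7*4*N**2 = 21 - 28*N**2)
-49 + 17*a((6*5)*(0*2)) = -49 + 17*(21 - 28*((6*5)*(0*2))**2) = -49 + 17*(21 - 28*(30*0)**2) = -49 + 17*(21 - 28*0**2) = -49 + 17*(21 - 28*0) = -49 + 17*(21 + 0) = -49 + 17*21 = -49 + 357 = 308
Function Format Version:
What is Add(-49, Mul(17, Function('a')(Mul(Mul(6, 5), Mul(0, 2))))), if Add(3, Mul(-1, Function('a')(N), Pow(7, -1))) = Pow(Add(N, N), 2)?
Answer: 308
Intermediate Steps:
Function('a')(N) = Add(21, Mul(-28, Pow(N, 2))) (Function('a')(N) = Add(21, Mul(-7, Pow(Add(N, N), 2))) = Add(21, Mul(-7, Pow(Mul(2, N), 2))) = Add(21, Mul(-7, Mul(4, Pow(N, 2)))) = Add(21, Mul(-28, Pow(N, 2))))
Add(-49, Mul(17, Function('a')(Mul(Mul(6, 5), Mul(0, 2))))) = Add(-49, Mul(17, Add(21, Mul(-28, Pow(Mul(Mul(6, 5), Mul(0, 2)), 2))))) = Add(-49, Mul(17, Add(21, Mul(-28, Pow(Mul(30, 0), 2))))) = Add(-49, Mul(17, Add(21, Mul(-28, Pow(0, 2))))) = Add(-49, Mul(17, Add(21, Mul(-28, 0)))) = Add(-49, Mul(17, Add(21, 0))) = Add(-49, Mul(17, 21)) = Add(-49, 357) = 308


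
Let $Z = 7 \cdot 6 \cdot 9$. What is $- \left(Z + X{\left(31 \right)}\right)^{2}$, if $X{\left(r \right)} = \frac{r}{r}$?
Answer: $-143641$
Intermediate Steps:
$X{\left(r \right)} = 1$
$Z = 378$ ($Z = 42 \cdot 9 = 378$)
$- \left(Z + X{\left(31 \right)}\right)^{2} = - \left(378 + 1\right)^{2} = - 379^{2} = \left(-1\right) 143641 = -143641$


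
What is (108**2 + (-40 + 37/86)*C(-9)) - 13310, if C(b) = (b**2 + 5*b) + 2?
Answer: -135435/43 ≈ -3149.7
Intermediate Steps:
C(b) = 2 + b**2 + 5*b
(108**2 + (-40 + 37/86)*C(-9)) - 13310 = (108**2 + (-40 + 37/86)*(2 + (-9)**2 + 5*(-9))) - 13310 = (11664 + (-40 + 37*(1/86))*(2 + 81 - 45)) - 13310 = (11664 + (-40 + 37/86)*38) - 13310 = (11664 - 3403/86*38) - 13310 = (11664 - 64657/43) - 13310 = 436895/43 - 13310 = -135435/43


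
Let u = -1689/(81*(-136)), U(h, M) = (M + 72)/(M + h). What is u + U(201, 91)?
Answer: 190733/268056 ≈ 0.71154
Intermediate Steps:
U(h, M) = (72 + M)/(M + h)
u = 563/3672 (u = -1689/(-11016) = -1689*(-1/11016) = 563/3672 ≈ 0.15332)
u + U(201, 91) = 563/3672 + (72 + 91)/(91 + 201) = 563/3672 + 163/292 = 190733/268056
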